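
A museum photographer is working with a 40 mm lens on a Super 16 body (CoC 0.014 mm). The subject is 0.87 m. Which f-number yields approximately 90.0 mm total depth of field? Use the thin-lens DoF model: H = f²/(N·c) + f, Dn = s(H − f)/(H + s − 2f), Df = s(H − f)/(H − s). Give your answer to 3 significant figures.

Write h = H − f = f²/(N·c). The thin-lens limits are Dn = s·h/(h + (s−f)) and Df = s·h/(h − (s−f)), so DoF = Df − Dn = 2·s·(s−f)·h / (h² − (s−f)²).
That is a quadratic in h: DoF·h² − 2·s·(s−f)·h − DoF·(s−f)² = 0 ⇒ h = (s−f)·(s + √(s² + DoF²)) / DoF = 830 × (870 + √(870² + 90²)) / 90 = 830 × (870 + 874.643) / 90 ≈ 16089 mm.
Then N = f²/(c·h) = 40² / (0.014 × 16089) = 1600 / 225.25 ≈ 7.10.

f/7.10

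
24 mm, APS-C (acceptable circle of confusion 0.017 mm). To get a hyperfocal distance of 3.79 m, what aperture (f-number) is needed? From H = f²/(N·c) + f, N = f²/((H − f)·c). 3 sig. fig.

Rearrange H = f²/(N·c) + f for N: N = f² / ((H − f)·c).
N = 24² / ((3790 − 24) × 0.017) = 576 / 64.02 ≈ 9.

f/9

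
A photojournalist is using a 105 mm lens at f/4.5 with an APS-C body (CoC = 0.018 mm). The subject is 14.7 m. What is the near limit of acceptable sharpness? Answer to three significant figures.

Hyperfocal distance H = f²/(N·c) + f = 105²/(4.5 × 0.018) + 105 = 11025/0.081 + 105 ≈ 136216.1 mm ≈ 136.2 m.
Near limit Dn = s·(H − f)/(H + s − 2f) = 14700 × (136216.1 − 105) / (136216.1 + 14700 − 2 × 105) = 14700 × 136111.1 / 150706.1 ≈ 13276 mm ≈ 13.3 m.

13.3 m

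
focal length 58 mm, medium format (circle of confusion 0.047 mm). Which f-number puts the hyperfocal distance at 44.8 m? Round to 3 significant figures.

f/1.60

Rearrange H = f²/(N·c) + f for N: N = f² / ((H − f)·c).
N = 58² / ((44800 − 58) × 0.047) = 3364 / 2103 ≈ 1.60.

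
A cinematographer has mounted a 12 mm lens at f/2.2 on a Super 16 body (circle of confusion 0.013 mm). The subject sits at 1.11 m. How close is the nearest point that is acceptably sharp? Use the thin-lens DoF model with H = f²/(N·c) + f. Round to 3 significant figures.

0.911 m

Hyperfocal distance H = f²/(N·c) + f = 12²/(2.2 × 0.013) + 12 = 144/0.0286 + 12 ≈ 5047.0 mm ≈ 5.047 m.
Near limit Dn = s·(H − f)/(H + s − 2f) = 1110 × (5047.0 − 12) / (5047.0 + 1110 − 2 × 12) = 1110 × 5035.0 / 6133.0 ≈ 911.27 mm ≈ 0.911 m.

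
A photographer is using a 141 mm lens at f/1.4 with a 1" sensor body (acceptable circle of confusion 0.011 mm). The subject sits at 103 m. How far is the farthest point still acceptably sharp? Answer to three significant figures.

112 m

Hyperfocal distance H = f²/(N·c) + f = 141²/(1.4 × 0.011) + 141 = 19881/0.0154 + 141 ≈ 1291115.0 mm ≈ 1291 m.
Far limit Df = s·(H − f)/(H − s) = 103000 × (1291115.0 − 141) / (1291115.0 − 103000) = 103000 × 1290974.0 / 1188115.0 ≈ 111917 mm ≈ 112 m.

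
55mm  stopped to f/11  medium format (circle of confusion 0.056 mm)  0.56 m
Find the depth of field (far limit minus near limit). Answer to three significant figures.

116 mm

Hyperfocal distance H = f²/(N·c) + f = 55²/(11 × 0.056) + 55 = 3025/0.616 + 55 ≈ 4965.7 mm ≈ 4.966 m.
Near limit Dn = s·(H − f)/(H + s − 2f) = 560 × (4965.7 − 55) / (4965.7 + 560 − 2 × 55) = 560 × 4910.7 / 5415.7 ≈ 507.78 mm.
Far limit Df = s·(H − f)/(H − s) = 560 × (4965.7 − 55) / (4965.7 − 560) = 560 × 4910.7 / 4405.7 ≈ 624.19 mm.
Depth of field = Df − Dn = 624.19 − 507.78 ≈ 116.41 mm.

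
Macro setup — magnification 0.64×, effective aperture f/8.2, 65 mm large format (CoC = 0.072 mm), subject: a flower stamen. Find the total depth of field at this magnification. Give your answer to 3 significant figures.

At magnification m, DoF ≈ 2·N_eff·c/m² = 2 × 8.2 × 0.072 / 0.64² = 1.181 / 0.4096 ≈ 2.88 mm.

2.88 mm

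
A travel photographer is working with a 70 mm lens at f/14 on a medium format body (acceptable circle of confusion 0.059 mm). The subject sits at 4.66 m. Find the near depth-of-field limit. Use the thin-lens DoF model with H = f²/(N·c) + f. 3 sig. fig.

2.63 m

Hyperfocal distance H = f²/(N·c) + f = 70²/(14 × 0.059) + 70 = 4900/0.826 + 70 ≈ 6002.2 mm ≈ 6.002 m.
Near limit Dn = s·(H − f)/(H + s − 2f) = 4660 × (6002.2 − 70) / (6002.2 + 4660 − 2 × 70) = 4660 × 5932.2 / 10522.2 ≈ 2627.2 mm ≈ 2.63 m.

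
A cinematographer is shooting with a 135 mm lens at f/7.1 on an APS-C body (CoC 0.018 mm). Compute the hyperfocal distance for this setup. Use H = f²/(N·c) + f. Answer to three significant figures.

Hyperfocal distance H = f²/(N·c) + f = 135²/(7.1 × 0.018) + 135 = 18225/0.1278 + 135 ≈ 142740.6 mm ≈ 143 m.

143 m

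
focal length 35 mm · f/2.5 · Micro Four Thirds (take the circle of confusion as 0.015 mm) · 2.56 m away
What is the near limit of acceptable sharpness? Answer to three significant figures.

Hyperfocal distance H = f²/(N·c) + f = 35²/(2.5 × 0.015) + 35 = 1225/0.0375 + 35 ≈ 32701.7 mm ≈ 32.70 m.
Near limit Dn = s·(H − f)/(H + s − 2f) = 2560 × (32701.7 − 35) / (32701.7 + 2560 − 2 × 35) = 2560 × 32666.7 / 35191.7 ≈ 2376.3 mm ≈ 2.38 m.

2.38 m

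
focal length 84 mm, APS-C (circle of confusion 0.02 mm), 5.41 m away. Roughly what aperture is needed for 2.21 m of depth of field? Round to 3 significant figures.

Write h = H − f = f²/(N·c). The thin-lens limits are Dn = s·h/(h + (s−f)) and Df = s·h/(h − (s−f)), so DoF = Df − Dn = 2·s·(s−f)·h / (h² − (s−f)²).
That is a quadratic in h: DoF·h² − 2·s·(s−f)·h − DoF·(s−f)² = 0 ⇒ h = (s−f)·(s + √(s² + DoF²)) / DoF = 5326 × (5410 + √(5410² + 2210²)) / 2210 = 5326 × (5410 + 5843.99) / 2210 ≈ 27122 mm.
Then N = f²/(c·h) = 84² / (0.02 × 27122) = 7056 / 542.43 ≈ 13.

f/13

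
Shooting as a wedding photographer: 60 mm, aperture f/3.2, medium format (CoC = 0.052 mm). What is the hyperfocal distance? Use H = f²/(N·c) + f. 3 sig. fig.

21.7 m

Hyperfocal distance H = f²/(N·c) + f = 60²/(3.2 × 0.052) + 60 = 3600/0.1664 + 60 ≈ 21694.6 mm ≈ 21.7 m.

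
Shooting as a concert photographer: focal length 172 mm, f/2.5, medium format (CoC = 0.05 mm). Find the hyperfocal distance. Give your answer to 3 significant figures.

Hyperfocal distance H = f²/(N·c) + f = 172²/(2.5 × 0.05) + 172 = 29584/0.125 + 172 ≈ 236844.0 mm ≈ 237 m.

237 m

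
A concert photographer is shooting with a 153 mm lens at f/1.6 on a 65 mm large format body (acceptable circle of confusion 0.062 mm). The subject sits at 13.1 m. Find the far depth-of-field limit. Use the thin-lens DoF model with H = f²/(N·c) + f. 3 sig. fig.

Hyperfocal distance H = f²/(N·c) + f = 153²/(1.6 × 0.062) + 153 = 23409/0.0992 + 153 ≈ 236130.8 mm ≈ 236.1 m.
Far limit Df = s·(H − f)/(H − s) = 13100 × (236130.8 − 153) / (236130.8 − 13100) = 13100 × 235977.8 / 223030.8 ≈ 13860 mm ≈ 13.9 m.

13.9 m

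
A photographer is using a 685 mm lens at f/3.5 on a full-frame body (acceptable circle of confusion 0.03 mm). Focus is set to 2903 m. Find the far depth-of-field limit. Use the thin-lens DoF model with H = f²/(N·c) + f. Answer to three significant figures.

8280 m

Hyperfocal distance H = f²/(N·c) + f = 685²/(3.5 × 0.03) + 685 = 469225/0.105 + 685 ≈ 4469494.5 mm ≈ 4469 m.
Far limit Df = s·(H − f)/(H − s) = 2903000 × (4469494.5 − 685) / (4469494.5 − 2903000) = 2903000 × 4468809.5 / 1566494.5 ≈ 8281519 mm ≈ 8280 m.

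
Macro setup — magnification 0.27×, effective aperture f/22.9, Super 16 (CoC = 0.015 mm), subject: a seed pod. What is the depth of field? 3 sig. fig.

At magnification m, DoF ≈ 2·N_eff·c/m² = 2 × 22.9 × 0.015 / 0.27² = 0.687 / 0.0729 ≈ 9.42 mm.

9.42 mm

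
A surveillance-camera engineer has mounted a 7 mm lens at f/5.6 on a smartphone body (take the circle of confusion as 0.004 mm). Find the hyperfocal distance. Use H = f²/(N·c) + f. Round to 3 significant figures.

2.19 m

Hyperfocal distance H = f²/(N·c) + f = 7²/(5.6 × 0.004) + 7 = 49/0.0224 + 7 ≈ 2194.5 mm ≈ 2.19 m.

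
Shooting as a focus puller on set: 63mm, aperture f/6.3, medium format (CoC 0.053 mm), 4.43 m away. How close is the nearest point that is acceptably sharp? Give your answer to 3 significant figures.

3.24 m

Hyperfocal distance H = f²/(N·c) + f = 63²/(6.3 × 0.053) + 63 = 3969/0.3339 + 63 ≈ 11949.8 mm ≈ 11.95 m.
Near limit Dn = s·(H − f)/(H + s − 2f) = 4430 × (11949.8 − 63) / (11949.8 + 4430 − 2 × 63) = 4430 × 11886.8 / 16253.8 ≈ 3239.8 mm ≈ 3.24 m.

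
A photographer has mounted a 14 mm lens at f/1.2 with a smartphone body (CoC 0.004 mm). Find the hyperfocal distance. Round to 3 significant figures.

40.8 m

Hyperfocal distance H = f²/(N·c) + f = 14²/(1.2 × 0.004) + 14 = 196/0.0048 + 14 ≈ 40847.3 mm ≈ 40.8 m.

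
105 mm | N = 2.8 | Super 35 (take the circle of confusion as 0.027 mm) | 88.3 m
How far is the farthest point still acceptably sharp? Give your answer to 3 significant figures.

Hyperfocal distance H = f²/(N·c) + f = 105²/(2.8 × 0.027) + 105 = 11025/0.0756 + 105 ≈ 145938.3 mm ≈ 145.9 m.
Far limit Df = s·(H − f)/(H − s) = 88300 × (145938.3 − 105) / (145938.3 − 88300) = 88300 × 145833.3 / 57638.3 ≈ 223412 mm ≈ 223 m.

223 m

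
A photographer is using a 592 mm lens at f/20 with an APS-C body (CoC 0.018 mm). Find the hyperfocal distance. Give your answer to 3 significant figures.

Hyperfocal distance H = f²/(N·c) + f = 592²/(20 × 0.018) + 592 = 350464/0.36 + 592 ≈ 974103.1 mm ≈ 974 m.

974 m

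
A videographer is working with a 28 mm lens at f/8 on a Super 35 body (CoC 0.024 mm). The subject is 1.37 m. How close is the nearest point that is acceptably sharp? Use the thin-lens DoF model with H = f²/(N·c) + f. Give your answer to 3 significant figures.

Hyperfocal distance H = f²/(N·c) + f = 28²/(8 × 0.024) + 28 = 784/0.192 + 28 ≈ 4111.3 mm ≈ 4.111 m.
Near limit Dn = s·(H − f)/(H + s − 2f) = 1370 × (4111.3 − 28) / (4111.3 + 1370 − 2 × 28) = 1370 × 4083.3 / 5425.3 ≈ 1031.1 mm ≈ 1.03 m.

1.03 m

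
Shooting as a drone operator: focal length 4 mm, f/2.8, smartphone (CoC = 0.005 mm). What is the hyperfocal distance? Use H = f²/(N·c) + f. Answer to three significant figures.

1.15 m

Hyperfocal distance H = f²/(N·c) + f = 4²/(2.8 × 0.005) + 4 = 16/0.014 + 4 ≈ 1146.9 mm ≈ 1.15 m.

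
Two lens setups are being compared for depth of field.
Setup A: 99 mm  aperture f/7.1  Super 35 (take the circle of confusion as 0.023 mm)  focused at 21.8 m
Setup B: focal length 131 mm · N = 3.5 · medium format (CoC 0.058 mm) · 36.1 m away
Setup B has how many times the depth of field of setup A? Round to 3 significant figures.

2.07

Setup A: H = 99²/(7.1×0.023) + 99 ≈ 60117.4 mm; DoF = Df − Dn = 34146 − 16011 ≈ 18135 mm.
Setup B: H = 131²/(3.5×0.058) + 131 ≈ 84667.9 mm; DoF = Df − Dn = 62835 − 25325 ≈ 37510 mm.
Ratio = 37510 / 18135 ≈ 2.07.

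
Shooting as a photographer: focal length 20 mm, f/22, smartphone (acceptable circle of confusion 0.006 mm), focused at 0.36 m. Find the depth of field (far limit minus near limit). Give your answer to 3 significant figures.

Hyperfocal distance H = f²/(N·c) + f = 20²/(22 × 0.006) + 20 = 400/0.132 + 20 ≈ 3050.3 mm ≈ 3.050 m.
Near limit Dn = s·(H − f)/(H + s − 2f) = 360 × (3050.3 − 20) / (3050.3 + 360 − 2 × 20) = 360 × 3030.3 / 3370.3 ≈ 323.683 mm.
Far limit Df = s·(H − f)/(H − s) = 360 × (3050.3 − 20) / (3050.3 − 360) = 360 × 3030.3 / 2690.3 ≈ 405.497 mm.
Depth of field = Df − Dn = 405.497 − 323.683 ≈ 81.814 mm.

81.8 mm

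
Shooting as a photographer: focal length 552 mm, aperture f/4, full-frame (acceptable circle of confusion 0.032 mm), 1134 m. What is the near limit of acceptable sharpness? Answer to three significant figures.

Hyperfocal distance H = f²/(N·c) + f = 552²/(4 × 0.032) + 552 = 304704/0.128 + 552 ≈ 2381052.0 mm ≈ 2381 m.
Near limit Dn = s·(H − f)/(H + s − 2f) = 1134000 × (2381052.0 − 552) / (2381052.0 + 1134000 − 2 × 552) = 1134000 × 2380500.0 / 3513948.0 ≈ 768221 mm ≈ 768 m.

768 m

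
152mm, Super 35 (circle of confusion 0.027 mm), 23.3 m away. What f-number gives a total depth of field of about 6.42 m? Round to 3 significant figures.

Write h = H − f = f²/(N·c). The thin-lens limits are Dn = s·h/(h + (s−f)) and Df = s·h/(h − (s−f)), so DoF = Df − Dn = 2·s·(s−f)·h / (h² − (s−f)²).
That is a quadratic in h: DoF·h² − 2·s·(s−f)·h − DoF·(s−f)² = 0 ⇒ h = (s−f)·(s + √(s² + DoF²)) / DoF = 23148 × (23300 + √(23300² + 6420²)) / 6420 = 23148 × (23300 + 24168.3) / 6420 ≈ 171152 mm.
Then N = f²/(c·h) = 152² / (0.027 × 171152) = 23104 / 4621.1 ≈ 5.

f/5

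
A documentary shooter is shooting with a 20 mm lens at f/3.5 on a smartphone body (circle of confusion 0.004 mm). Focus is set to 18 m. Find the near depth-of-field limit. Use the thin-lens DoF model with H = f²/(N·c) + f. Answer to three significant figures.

Hyperfocal distance H = f²/(N·c) + f = 20²/(3.5 × 0.004) + 20 = 400/0.014 + 20 ≈ 28591.4 mm ≈ 28.59 m.
Near limit Dn = s·(H − f)/(H + s − 2f) = 18000 × (28591.4 − 20) / (28591.4 + 18000 − 2 × 20) = 18000 × 28571.4 / 46551.4 ≈ 11048 mm ≈ 11.0 m.

11.0 m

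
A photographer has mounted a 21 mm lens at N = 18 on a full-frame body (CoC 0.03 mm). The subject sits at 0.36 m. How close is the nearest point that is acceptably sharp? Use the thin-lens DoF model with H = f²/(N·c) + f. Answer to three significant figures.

Hyperfocal distance H = f²/(N·c) + f = 21²/(18 × 0.03) + 21 = 441/0.54 + 21 ≈ 837.7 mm ≈ 0.838 m.
Near limit Dn = s·(H − f)/(H + s − 2f) = 360 × (837.7 − 21) / (837.7 + 360 − 2 × 21) = 360 × 816.7 / 1155.7 ≈ 254.40 mm.

254 mm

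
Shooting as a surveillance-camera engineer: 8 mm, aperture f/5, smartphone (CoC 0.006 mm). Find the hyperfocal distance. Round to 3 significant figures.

2.14 m

Hyperfocal distance H = f²/(N·c) + f = 8²/(5 × 0.006) + 8 = 64/0.03 + 8 ≈ 2141.3 mm ≈ 2.14 m.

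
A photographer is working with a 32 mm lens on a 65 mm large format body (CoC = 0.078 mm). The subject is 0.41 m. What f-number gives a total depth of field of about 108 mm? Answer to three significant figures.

Write h = H − f = f²/(N·c). The thin-lens limits are Dn = s·h/(h + (s−f)) and Df = s·h/(h − (s−f)), so DoF = Df − Dn = 2·s·(s−f)·h / (h² − (s−f)²).
That is a quadratic in h: DoF·h² − 2·s·(s−f)·h − DoF·(s−f)² = 0 ⇒ h = (s−f)·(s + √(s² + DoF²)) / DoF = 378 × (410 + √(410² + 108²)) / 108 = 378 × (410 + 423.986) / 108 ≈ 2919.0 mm.
Then N = f²/(c·h) = 32² / (0.078 × 2919.0) = 1024 / 227.68 ≈ 4.50.

f/4.50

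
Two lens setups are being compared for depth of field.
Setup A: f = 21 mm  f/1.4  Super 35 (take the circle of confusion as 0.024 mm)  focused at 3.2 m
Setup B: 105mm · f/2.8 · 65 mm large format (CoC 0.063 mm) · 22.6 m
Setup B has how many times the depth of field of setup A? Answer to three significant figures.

Setup A: H = 21²/(1.4×0.024) + 21 ≈ 13146.0 mm; DoF = Df − Dn = 4222.8 − 2576.1 ≈ 1646.7 mm.
Setup B: H = 105²/(2.8×0.063) + 105 ≈ 62605.0 mm; DoF = Df − Dn = 35308 − 16619 ≈ 18689 mm.
Ratio = 18689 / 1646.7 ≈ 11.3.

11.3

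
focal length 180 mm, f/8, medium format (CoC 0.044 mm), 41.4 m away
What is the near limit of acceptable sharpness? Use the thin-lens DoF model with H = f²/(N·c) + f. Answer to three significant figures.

28.6 m

Hyperfocal distance H = f²/(N·c) + f = 180²/(8 × 0.044) + 180 = 32400/0.352 + 180 ≈ 92225.5 mm ≈ 92.23 m.
Near limit Dn = s·(H − f)/(H + s − 2f) = 41400 × (92225.5 − 180) / (92225.5 + 41400 − 2 × 180) = 41400 × 92045.5 / 133265.5 ≈ 28595 mm ≈ 28.6 m.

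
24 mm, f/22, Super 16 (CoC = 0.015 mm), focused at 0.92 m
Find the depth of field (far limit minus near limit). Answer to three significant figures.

1.28 m

Hyperfocal distance H = f²/(N·c) + f = 24²/(22 × 0.015) + 24 = 576/0.33 + 24 ≈ 1769.5 mm ≈ 1.769 m.
Near limit Dn = s·(H − f)/(H + s − 2f) = 920 × (1769.5 − 24) / (1769.5 + 920 − 2 × 24) = 920 × 1745.5 / 2641.5 ≈ 607.9 mm.
Far limit Df = s·(H − f)/(H − s) = 920 × (1769.5 − 24) / (1769.5 − 920) = 920 × 1745.5 / 849.5 ≈ 1890.4 mm.
Depth of field = Df − Dn = 1890.4 − 607.9 ≈ 1282.5 mm ≈ 1.28 m.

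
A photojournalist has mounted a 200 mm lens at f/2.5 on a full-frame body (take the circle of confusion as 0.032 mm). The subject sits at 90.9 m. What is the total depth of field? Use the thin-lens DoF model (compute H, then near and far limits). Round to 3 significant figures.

Hyperfocal distance H = f²/(N·c) + f = 200²/(2.5 × 0.032) + 200 = 40000/0.08 + 200 ≈ 500200.0 mm ≈ 500.2 m.
Near limit Dn = s·(H − f)/(H + s − 2f) = 90900 × (500200.0 − 200) / (500200.0 + 90900 − 2 × 200) = 90900 × 500000.0 / 590700.0 ≈ 76943 mm.
Far limit Df = s·(H − f)/(H − s) = 90900 × (500200.0 − 200) / (500200.0 − 90900) = 90900 × 500000.0 / 409300.0 ≈ 111043 mm.
Depth of field = Df − Dn = 111043 − 76943 ≈ 34100 mm ≈ 34.1 m.

34.1 m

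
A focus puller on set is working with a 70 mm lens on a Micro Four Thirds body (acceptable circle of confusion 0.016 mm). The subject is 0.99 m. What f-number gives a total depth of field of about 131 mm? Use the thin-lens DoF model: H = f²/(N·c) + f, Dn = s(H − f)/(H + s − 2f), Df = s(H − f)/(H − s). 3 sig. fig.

f/21.9

Write h = H − f = f²/(N·c). The thin-lens limits are Dn = s·h/(h + (s−f)) and Df = s·h/(h − (s−f)), so DoF = Df − Dn = 2·s·(s−f)·h / (h² − (s−f)²).
That is a quadratic in h: DoF·h² − 2·s·(s−f)·h − DoF·(s−f)² = 0 ⇒ h = (s−f)·(s + √(s² + DoF²)) / DoF = 920 × (990 + √(990² + 131²)) / 131 = 920 × (990 + 998.630) / 131 ≈ 13966 mm.
Then N = f²/(c·h) = 70² / (0.016 × 13966) = 4900 / 223.46 ≈ 21.9.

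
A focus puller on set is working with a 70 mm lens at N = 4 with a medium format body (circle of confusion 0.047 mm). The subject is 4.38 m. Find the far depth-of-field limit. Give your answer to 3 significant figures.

Hyperfocal distance H = f²/(N·c) + f = 70²/(4 × 0.047) + 70 = 4900/0.188 + 70 ≈ 26133.8 mm ≈ 26.13 m.
Far limit Df = s·(H − f)/(H − s) = 4380 × (26133.8 − 70) / (26133.8 − 4380) = 4380 × 26063.8 / 21753.8 ≈ 5247.8 mm ≈ 5.25 m.

5.25 m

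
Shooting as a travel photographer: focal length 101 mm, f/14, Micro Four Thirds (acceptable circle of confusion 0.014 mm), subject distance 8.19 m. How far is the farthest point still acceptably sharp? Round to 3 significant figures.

Hyperfocal distance H = f²/(N·c) + f = 101²/(14 × 0.014) + 101 = 10201/0.196 + 101 ≈ 52146.9 mm ≈ 52.15 m.
Far limit Df = s·(H − f)/(H − s) = 8190 × (52146.9 − 101) / (52146.9 − 8190) = 8190 × 52045.9 / 43956.9 ≈ 9697.1 mm ≈ 9.70 m.

9.70 m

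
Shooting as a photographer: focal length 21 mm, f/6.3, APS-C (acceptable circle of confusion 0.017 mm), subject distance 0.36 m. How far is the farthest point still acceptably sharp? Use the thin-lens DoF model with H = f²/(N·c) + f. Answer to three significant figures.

392 mm

Hyperfocal distance H = f²/(N·c) + f = 21²/(6.3 × 0.017) + 21 = 441/0.1071 + 21 ≈ 4138.6 mm ≈ 4.139 m.
Far limit Df = s·(H − f)/(H − s) = 360 × (4138.6 − 21) / (4138.6 − 360) = 360 × 4117.6 / 3778.6 ≈ 392.30 mm.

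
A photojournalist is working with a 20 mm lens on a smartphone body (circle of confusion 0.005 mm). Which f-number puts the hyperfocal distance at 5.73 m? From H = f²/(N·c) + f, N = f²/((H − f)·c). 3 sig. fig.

f/14

Rearrange H = f²/(N·c) + f for N: N = f² / ((H − f)·c).
N = 20² / ((5730 − 20) × 0.005) = 400 / 28.55 ≈ 14.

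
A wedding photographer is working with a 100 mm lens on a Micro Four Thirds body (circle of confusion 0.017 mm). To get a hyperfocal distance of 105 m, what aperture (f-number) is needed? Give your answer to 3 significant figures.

Rearrange H = f²/(N·c) + f for N: N = f² / ((H − f)·c).
N = 100² / ((105000 − 100) × 0.017) = 10000 / 1783 ≈ 5.61.

f/5.61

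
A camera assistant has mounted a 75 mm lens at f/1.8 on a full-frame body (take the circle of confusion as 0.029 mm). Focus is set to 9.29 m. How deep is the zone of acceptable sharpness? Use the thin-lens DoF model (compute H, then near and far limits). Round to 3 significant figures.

Hyperfocal distance H = f²/(N·c) + f = 75²/(1.8 × 0.029) + 75 = 5625/0.0522 + 75 ≈ 107833.6 mm ≈ 107.8 m.
Near limit Dn = s·(H − f)/(H + s − 2f) = 9290 × (107833.6 − 75) / (107833.6 + 9290 − 2 × 75) = 9290 × 107758.6 / 116973.6 ≈ 8558.1 mm.
Far limit Df = s·(H − f)/(H − s) = 9290 × (107833.6 − 75) / (107833.6 − 9290) = 9290 × 107758.6 / 98543.6 ≈ 10158.7 mm.
Depth of field = Df − Dn = 10158.7 − 8558.1 ≈ 1600.6 mm ≈ 1.60 m.

1.60 m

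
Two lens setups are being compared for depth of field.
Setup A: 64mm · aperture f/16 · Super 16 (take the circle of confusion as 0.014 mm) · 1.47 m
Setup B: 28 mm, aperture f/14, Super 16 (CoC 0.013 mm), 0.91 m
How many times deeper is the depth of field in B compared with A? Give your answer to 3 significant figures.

1.71

Setup A: H = 64²/(16×0.014) + 64 ≈ 18349.7 mm; DoF = Df − Dn = 1592.44 − 1365.04 ≈ 227.40 mm.
Setup B: H = 28²/(14×0.013) + 28 ≈ 4335.7 mm; DoF = Df − Dn = 1144.29 − 755.34 ≈ 388.95 mm.
Ratio = 388.95 / 227.40 ≈ 1.71.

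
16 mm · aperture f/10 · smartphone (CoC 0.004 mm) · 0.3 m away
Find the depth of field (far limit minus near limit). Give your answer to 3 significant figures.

Hyperfocal distance H = f²/(N·c) + f = 16²/(10 × 0.004) + 16 = 256/0.04 + 16 ≈ 6416.0 mm ≈ 6.416 m.
Near limit Dn = s·(H − f)/(H + s − 2f) = 300 × (6416.0 − 16) / (6416.0 + 300 − 2 × 16) = 300 × 6400.0 / 6684.0 ≈ 287.253 mm.
Far limit Df = s·(H − f)/(H − s) = 300 × (6416.0 − 16) / (6416.0 − 300) = 300 × 6400.0 / 6116.0 ≈ 313.931 mm.
Depth of field = Df − Dn = 313.931 − 287.253 ≈ 26.678 mm.

26.7 mm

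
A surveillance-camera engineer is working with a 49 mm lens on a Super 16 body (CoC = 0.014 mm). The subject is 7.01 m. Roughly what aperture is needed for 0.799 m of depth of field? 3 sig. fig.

Write h = H − f = f²/(N·c). The thin-lens limits are Dn = s·h/(h + (s−f)) and Df = s·h/(h − (s−f)), so DoF = Df − Dn = 2·s·(s−f)·h / (h² − (s−f)²).
That is a quadratic in h: DoF·h² − 2·s·(s−f)·h − DoF·(s−f)² = 0 ⇒ h = (s−f)·(s + √(s² + DoF²)) / DoF = 6961 × (7010 + √(7010² + 799²)) / 799 = 6961 × (7010 + 7055.39) / 799 ≈ 122540 mm.
Then N = f²/(c·h) = 49² / (0.014 × 122540) = 2401 / 1715.6 ≈ 1.40.

f/1.40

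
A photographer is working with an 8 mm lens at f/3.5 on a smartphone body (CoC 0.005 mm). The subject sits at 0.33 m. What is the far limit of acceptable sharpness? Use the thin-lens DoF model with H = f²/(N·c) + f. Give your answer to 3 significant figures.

362 mm

Hyperfocal distance H = f²/(N·c) + f = 8²/(3.5 × 0.005) + 8 = 64/0.0175 + 8 ≈ 3665.1 mm ≈ 3.665 m.
Far limit Df = s·(H − f)/(H − s) = 330 × (3665.1 − 8) / (3665.1 − 330) = 330 × 3657.1 / 3335.1 ≈ 361.86 mm.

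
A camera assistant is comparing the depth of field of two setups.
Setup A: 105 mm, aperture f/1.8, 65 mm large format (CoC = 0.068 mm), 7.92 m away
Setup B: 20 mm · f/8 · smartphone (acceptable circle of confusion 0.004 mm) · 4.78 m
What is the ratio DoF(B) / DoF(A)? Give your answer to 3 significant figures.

3.07

Setup A: H = 105²/(1.8×0.068) + 105 ≈ 90178.5 mm; DoF = Df − Dn = 8672.4 − 7287.7 ≈ 1384.7 mm.
Setup B: H = 20²/(8×0.004) + 20 ≈ 12520.0 mm; DoF = Df − Dn = 7719.6 − 3461.8 ≈ 4257.8 mm.
Ratio = 4257.8 / 1384.7 ≈ 3.07.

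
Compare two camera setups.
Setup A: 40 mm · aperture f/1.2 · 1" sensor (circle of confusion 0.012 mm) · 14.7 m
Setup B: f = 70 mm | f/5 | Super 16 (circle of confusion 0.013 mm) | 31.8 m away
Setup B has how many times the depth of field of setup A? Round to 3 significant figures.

Setup A: H = 40²/(1.2×0.012) + 40 ≈ 111151.1 mm; DoF = Df − Dn = 16934.3 − 12986.6 ≈ 3947.7 mm.
Setup B: H = 70²/(5×0.013) + 70 ≈ 75454.6 mm; DoF = Df − Dn = 54914 − 22380 ≈ 32534 mm.
Ratio = 32534 / 3947.7 ≈ 8.24.

8.24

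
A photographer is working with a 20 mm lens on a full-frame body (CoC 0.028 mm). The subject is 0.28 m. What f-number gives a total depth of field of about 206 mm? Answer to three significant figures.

Write h = H − f = f²/(N·c). The thin-lens limits are Dn = s·h/(h + (s−f)) and Df = s·h/(h − (s−f)), so DoF = Df − Dn = 2·s·(s−f)·h / (h² − (s−f)²).
That is a quadratic in h: DoF·h² − 2·s·(s−f)·h − DoF·(s−f)² = 0 ⇒ h = (s−f)·(s + √(s² + DoF²)) / DoF = 260 × (280 + √(280² + 206²)) / 206 = 260 × (280 + 347.615) / 206 ≈ 792.14 mm.
Then N = f²/(c·h) = 20² / (0.028 × 792.14) = 400 / 22.180 ≈ 18.

f/18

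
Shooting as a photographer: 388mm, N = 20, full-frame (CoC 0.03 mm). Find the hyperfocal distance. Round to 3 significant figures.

251 m

Hyperfocal distance H = f²/(N·c) + f = 388²/(20 × 0.03) + 388 = 150544/0.6 + 388 ≈ 251294.7 mm ≈ 251 m.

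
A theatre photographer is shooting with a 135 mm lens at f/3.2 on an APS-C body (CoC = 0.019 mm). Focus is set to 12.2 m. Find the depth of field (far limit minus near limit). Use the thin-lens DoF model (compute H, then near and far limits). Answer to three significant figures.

Hyperfocal distance H = f²/(N·c) + f = 135²/(3.2 × 0.019) + 135 = 18225/0.0608 + 135 ≈ 299888.3 mm ≈ 299.9 m.
Near limit Dn = s·(H − f)/(H + s − 2f) = 12200 × (299888.3 − 135) / (299888.3 + 12200 − 2 × 135) = 12200 × 299753.3 / 311818.3 ≈ 11727.95 mm.
Far limit Df = s·(H − f)/(H − s) = 12200 × (299888.3 − 135) / (299888.3 − 12200) = 12200 × 299753.3 / 287688.3 ≈ 12711.64 mm.
Depth of field = Df − Dn = 12711.64 − 11727.95 ≈ 983.69 mm ≈ 0.984 m.

0.984 m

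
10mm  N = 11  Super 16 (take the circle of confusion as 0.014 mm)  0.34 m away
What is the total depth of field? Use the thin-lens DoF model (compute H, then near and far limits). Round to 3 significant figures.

466 mm

Hyperfocal distance H = f²/(N·c) + f = 10²/(11 × 0.014) + 10 = 100/0.154 + 10 ≈ 659.4 mm ≈ 0.659 m.
Near limit Dn = s·(H − f)/(H + s − 2f) = 340 × (659.4 − 10) / (659.4 + 340 − 2 × 10) = 340 × 649.4 / 979.4 ≈ 225.43 mm.
Far limit Df = s·(H − f)/(H − s) = 340 × (659.4 − 10) / (659.4 − 340) = 340 × 649.4 / 319.4 ≈ 691.34 mm.
Depth of field = Df − Dn = 691.34 − 225.43 ≈ 465.91 mm.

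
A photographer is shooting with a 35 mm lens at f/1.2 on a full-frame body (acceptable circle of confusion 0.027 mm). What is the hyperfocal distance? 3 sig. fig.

Hyperfocal distance H = f²/(N·c) + f = 35²/(1.2 × 0.027) + 35 = 1225/0.0324 + 35 ≈ 37843.6 mm ≈ 37.8 m.

37.8 m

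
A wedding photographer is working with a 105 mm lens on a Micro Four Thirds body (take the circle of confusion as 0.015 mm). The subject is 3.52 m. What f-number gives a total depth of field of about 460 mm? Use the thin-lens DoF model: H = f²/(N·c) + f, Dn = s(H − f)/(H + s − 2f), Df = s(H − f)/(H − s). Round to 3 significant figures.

f/14

Write h = H − f = f²/(N·c). The thin-lens limits are Dn = s·h/(h + (s−f)) and Df = s·h/(h − (s−f)), so DoF = Df − Dn = 2·s·(s−f)·h / (h² − (s−f)²).
That is a quadratic in h: DoF·h² − 2·s·(s−f)·h − DoF·(s−f)² = 0 ⇒ h = (s−f)·(s + √(s² + DoF²)) / DoF = 3415 × (3520 + √(3520² + 460²)) / 460 = 3415 × (3520 + 3549.93) / 460 ≈ 52487 mm.
Then N = f²/(c·h) = 105² / (0.015 × 52487) = 11025 / 787.30 ≈ 14.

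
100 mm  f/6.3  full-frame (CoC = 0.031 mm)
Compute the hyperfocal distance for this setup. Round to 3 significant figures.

51.3 m

Hyperfocal distance H = f²/(N·c) + f = 100²/(6.3 × 0.031) + 100 = 10000/0.1953 + 100 ≈ 51303.3 mm ≈ 51.3 m.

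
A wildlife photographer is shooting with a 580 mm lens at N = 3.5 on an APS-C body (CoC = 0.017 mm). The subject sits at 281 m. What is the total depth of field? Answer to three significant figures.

27.9 m

Hyperfocal distance H = f²/(N·c) + f = 580²/(3.5 × 0.017) + 580 = 336400/0.0595 + 580 ≈ 5654361.5 mm ≈ 5654 m.
Near limit Dn = s·(H − f)/(H + s − 2f) = 281000 × (5654361.5 − 580) / (5654361.5 + 281000 − 2 × 580) = 281000 × 5653781.5 / 5934201.5 ≈ 267721 mm.
Far limit Df = s·(H − f)/(H − s) = 281000 × (5654361.5 − 580) / (5654361.5 − 281000) = 281000 × 5653781.5 / 5373361.5 ≈ 295665 mm.
Depth of field = Df − Dn = 295665 − 267721 ≈ 27944 mm ≈ 27.9 m.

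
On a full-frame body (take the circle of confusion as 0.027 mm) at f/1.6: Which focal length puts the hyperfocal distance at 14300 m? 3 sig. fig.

786 mm

From H = f²/(N·c) + f, with f ≪ H: f ≈ √(H·N·c) = √(14300000 × 1.6 × 0.027) = √617760 ≈ 786.0 mm.
The +f correction barely moves this — solving exactly, f² + N·c·f − N·c·H = 0 ⇒ f = (−N·c + √((N·c)² + 4·N·c·H))/2 = (−0.0432 + √2471040)/2 ≈ 785.96 mm, so f ≈ 786 mm.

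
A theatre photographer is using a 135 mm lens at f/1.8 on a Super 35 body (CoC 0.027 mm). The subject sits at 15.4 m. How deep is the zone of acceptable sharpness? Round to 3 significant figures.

1.26 m

Hyperfocal distance H = f²/(N·c) + f = 135²/(1.8 × 0.027) + 135 = 18225/0.0486 + 135 ≈ 375135.0 mm ≈ 375.1 m.
Near limit Dn = s·(H − f)/(H + s − 2f) = 15400 × (375135.0 − 135) / (375135.0 + 15400 − 2 × 135) = 15400 × 375000.0 / 390265.0 ≈ 14797.6 mm.
Far limit Df = s·(H − f)/(H − s) = 15400 × (375135.0 − 135) / (375135.0 − 15400) = 15400 × 375000.0 / 359735.0 ≈ 16053.5 mm.
Depth of field = Df − Dn = 16053.5 − 14797.6 ≈ 1255.9 mm ≈ 1.26 m.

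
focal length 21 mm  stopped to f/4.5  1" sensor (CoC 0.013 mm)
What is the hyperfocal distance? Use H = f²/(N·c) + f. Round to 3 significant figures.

Hyperfocal distance H = f²/(N·c) + f = 21²/(4.5 × 0.013) + 21 = 441/0.0585 + 21 ≈ 7559.5 mm ≈ 7.56 m.

7.56 m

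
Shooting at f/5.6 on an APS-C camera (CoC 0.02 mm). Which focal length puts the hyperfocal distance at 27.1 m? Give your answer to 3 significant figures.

55.0 mm

From H = f²/(N·c) + f, with f ≪ H: f ≈ √(H·N·c) = √(27100 × 5.6 × 0.02) = √3035.2 ≈ 55.09 mm.
Exact: f² + N·c·f − N·c·H = 0 ⇒ f = (−N·c + √((N·c)² + 4·N·c·H))/2 = (−0.112 + √12141)/2 ≈ 55.037 mm ≈ 55.0 mm.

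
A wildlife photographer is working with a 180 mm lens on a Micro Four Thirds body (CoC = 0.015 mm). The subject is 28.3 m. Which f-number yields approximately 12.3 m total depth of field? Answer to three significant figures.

Write h = H − f = f²/(N·c). The thin-lens limits are Dn = s·h/(h + (s−f)) and Df = s·h/(h − (s−f)), so DoF = Df − Dn = 2·s·(s−f)·h / (h² − (s−f)²).
That is a quadratic in h: DoF·h² − 2·s·(s−f)·h − DoF·(s−f)² = 0 ⇒ h = (s−f)·(s + √(s² + DoF²)) / DoF = 28120 × (28300 + √(28300² + 12300²)) / 12300 = 28120 × (28300 + 30857.4) / 12300 ≈ 135244 mm.
Then N = f²/(c·h) = 180² / (0.015 × 135244) = 32400 / 2028.7 ≈ 16.

f/16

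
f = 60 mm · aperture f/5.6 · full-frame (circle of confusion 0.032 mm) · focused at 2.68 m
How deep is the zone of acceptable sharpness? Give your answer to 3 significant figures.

0.711 m

Hyperfocal distance H = f²/(N·c) + f = 60²/(5.6 × 0.032) + 60 = 3600/0.1792 + 60 ≈ 20149.3 mm ≈ 20.15 m.
Near limit Dn = s·(H − f)/(H + s − 2f) = 2680 × (20149.3 − 60) / (20149.3 + 2680 − 2 × 60) = 2680 × 20089.3 / 22709.3 ≈ 2370.80 mm.
Far limit Df = s·(H − f)/(H − s) = 2680 × (20149.3 − 60) / (20149.3 − 2680) = 2680 × 20089.3 / 17469.3 ≈ 3081.94 mm.
Depth of field = Df − Dn = 3081.94 − 2370.80 ≈ 711.14 mm ≈ 0.711 m.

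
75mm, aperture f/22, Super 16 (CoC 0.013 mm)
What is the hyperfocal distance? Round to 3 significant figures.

Hyperfocal distance H = f²/(N·c) + f = 75²/(22 × 0.013) + 75 = 5625/0.286 + 75 ≈ 19742.8 mm ≈ 19.7 m.

19.7 m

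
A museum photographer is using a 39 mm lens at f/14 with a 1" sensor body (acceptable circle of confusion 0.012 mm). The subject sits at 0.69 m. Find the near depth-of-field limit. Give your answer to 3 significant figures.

0.644 m

Hyperfocal distance H = f²/(N·c) + f = 39²/(14 × 0.012) + 39 = 1521/0.168 + 39 ≈ 9092.6 mm ≈ 9.093 m.
Near limit Dn = s·(H − f)/(H + s − 2f) = 690 × (9092.6 − 39) / (9092.6 + 690 − 2 × 39) = 690 × 9053.6 / 9704.6 ≈ 643.71 mm ≈ 0.644 m.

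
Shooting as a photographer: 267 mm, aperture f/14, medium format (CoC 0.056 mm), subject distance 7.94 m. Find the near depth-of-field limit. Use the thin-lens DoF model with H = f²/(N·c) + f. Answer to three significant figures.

Hyperfocal distance H = f²/(N·c) + f = 267²/(14 × 0.056) + 267 = 71289/0.784 + 267 ≈ 91196.8 mm ≈ 91.20 m.
Near limit Dn = s·(H − f)/(H + s − 2f) = 7940 × (91196.8 − 267) / (91196.8 + 7940 − 2 × 267) = 7940 × 90929.8 / 98602.8 ≈ 7322.1 mm ≈ 7.32 m.

7.32 m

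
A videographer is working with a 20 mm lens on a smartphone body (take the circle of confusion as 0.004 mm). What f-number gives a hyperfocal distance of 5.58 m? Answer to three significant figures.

f/18

Rearrange H = f²/(N·c) + f for N: N = f² / ((H − f)·c).
N = 20² / ((5580 − 20) × 0.004) = 400 / 22.24 ≈ 18.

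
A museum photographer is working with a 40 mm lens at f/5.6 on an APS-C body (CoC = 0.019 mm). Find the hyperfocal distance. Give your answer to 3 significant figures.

15.1 m

Hyperfocal distance H = f²/(N·c) + f = 40²/(5.6 × 0.019) + 40 = 1600/0.1064 + 40 ≈ 15077.6 mm ≈ 15.1 m.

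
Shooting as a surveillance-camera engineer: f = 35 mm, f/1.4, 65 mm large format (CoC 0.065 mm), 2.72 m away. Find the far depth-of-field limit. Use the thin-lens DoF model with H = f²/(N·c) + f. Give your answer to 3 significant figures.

Hyperfocal distance H = f²/(N·c) + f = 35²/(1.4 × 0.065) + 35 = 1225/0.091 + 35 ≈ 13496.5 mm ≈ 13.50 m.
Far limit Df = s·(H − f)/(H − s) = 2720 × (13496.5 − 35) / (13496.5 − 2720) = 2720 × 13461.5 / 10776.5 ≈ 3397.7 mm ≈ 3.40 m.

3.40 m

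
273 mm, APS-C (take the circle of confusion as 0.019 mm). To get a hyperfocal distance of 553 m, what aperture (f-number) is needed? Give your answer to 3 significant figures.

f/7.10

Rearrange H = f²/(N·c) + f for N: N = f² / ((H − f)·c).
N = 273² / ((553000 − 273) × 0.019) = 74529 / 10502 ≈ 7.10.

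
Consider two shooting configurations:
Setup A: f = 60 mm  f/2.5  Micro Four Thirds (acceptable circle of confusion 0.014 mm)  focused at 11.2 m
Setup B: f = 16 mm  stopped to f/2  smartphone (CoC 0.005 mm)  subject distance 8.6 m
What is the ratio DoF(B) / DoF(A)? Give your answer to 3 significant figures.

2.65

Setup A: H = 60²/(2.5×0.014) + 60 ≈ 102917.1 mm; DoF = Df − Dn = 12560.4 − 10105.5 ≈ 2454.9 mm.
Setup B: H = 16²/(2×0.005) + 16 ≈ 25616.0 mm; DoF = Df − Dn = 12938.4 − 6440.4 ≈ 6498.0 mm.
Ratio = 6498.0 / 2454.9 ≈ 2.65.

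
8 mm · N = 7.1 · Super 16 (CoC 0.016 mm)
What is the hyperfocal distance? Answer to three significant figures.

Hyperfocal distance H = f²/(N·c) + f = 8²/(7.1 × 0.016) + 8 = 64/0.1136 + 8 ≈ 571.4 mm ≈ 0.571 m.

0.571 m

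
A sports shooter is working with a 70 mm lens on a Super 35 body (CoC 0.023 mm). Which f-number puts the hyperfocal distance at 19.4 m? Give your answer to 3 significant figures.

f/11

Rearrange H = f²/(N·c) + f for N: N = f² / ((H − f)·c).
N = 70² / ((19400 − 70) × 0.023) = 4900 / 444.6 ≈ 11.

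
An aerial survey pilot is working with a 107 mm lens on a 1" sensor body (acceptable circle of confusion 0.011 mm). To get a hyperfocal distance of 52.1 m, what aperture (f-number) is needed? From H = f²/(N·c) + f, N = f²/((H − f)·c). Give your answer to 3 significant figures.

f/20

Rearrange H = f²/(N·c) + f for N: N = f² / ((H − f)·c).
N = 107² / ((52100 − 107) × 0.011) = 11449 / 571.9 ≈ 20.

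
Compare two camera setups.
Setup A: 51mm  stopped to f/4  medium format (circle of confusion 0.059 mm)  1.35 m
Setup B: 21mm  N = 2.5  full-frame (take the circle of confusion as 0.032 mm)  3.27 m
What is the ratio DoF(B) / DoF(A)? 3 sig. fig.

Setup A: H = 51²/(4×0.059) + 51 ≈ 11072.2 mm; DoF = Df − Dn = 1530.38 − 1207.66 ≈ 322.72 mm.
Setup B: H = 21²/(2.5×0.032) + 21 ≈ 5533.5 mm; DoF = Df − Dn = 7963.7 − 2057.4 ≈ 5906.3 mm.
Ratio = 5906.3 / 322.72 ≈ 18.3.

18.3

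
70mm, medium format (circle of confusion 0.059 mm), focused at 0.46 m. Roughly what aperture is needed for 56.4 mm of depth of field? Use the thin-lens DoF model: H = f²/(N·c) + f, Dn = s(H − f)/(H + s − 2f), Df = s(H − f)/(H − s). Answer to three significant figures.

f/13

Write h = H − f = f²/(N·c). The thin-lens limits are Dn = s·h/(h + (s−f)) and Df = s·h/(h − (s−f)), so DoF = Df − Dn = 2·s·(s−f)·h / (h² − (s−f)²).
That is a quadratic in h: DoF·h² − 2·s·(s−f)·h − DoF·(s−f)² = 0 ⇒ h = (s−f)·(s + √(s² + DoF²)) / DoF = 390 × (460 + √(460² + 56.4²)) / 56.4 = 390 × (460 + 463.445) / 56.4 ≈ 6385.5 mm.
Then N = f²/(c·h) = 70² / (0.059 × 6385.5) = 4900 / 376.75 ≈ 13.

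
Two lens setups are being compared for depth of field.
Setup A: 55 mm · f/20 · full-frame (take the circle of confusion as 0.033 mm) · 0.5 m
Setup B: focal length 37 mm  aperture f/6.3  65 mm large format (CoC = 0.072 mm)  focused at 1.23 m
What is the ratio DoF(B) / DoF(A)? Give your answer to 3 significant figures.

Setup A: H = 55²/(20×0.033) + 55 ≈ 4638.3 mm; DoF = Df − Dn = 553.766 − 455.751 ≈ 98.015 mm.
Setup B: H = 37²/(6.3×0.072) + 37 ≈ 3055.1 mm; DoF = Df − Dn = 2034.0 − 881.5 ≈ 1152.5 mm.
Ratio = 1152.5 / 98.015 ≈ 11.8.

11.8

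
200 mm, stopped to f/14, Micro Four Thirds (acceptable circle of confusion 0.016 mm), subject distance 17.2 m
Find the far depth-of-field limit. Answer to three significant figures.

Hyperfocal distance H = f²/(N·c) + f = 200²/(14 × 0.016) + 200 = 40000/0.224 + 200 ≈ 178771.4 mm ≈ 178.8 m.
Far limit Df = s·(H − f)/(H − s) = 17200 × (178771.4 − 200) / (178771.4 − 17200) = 17200 × 178571.4 / 161571.4 ≈ 19010 mm ≈ 19.0 m.

19.0 m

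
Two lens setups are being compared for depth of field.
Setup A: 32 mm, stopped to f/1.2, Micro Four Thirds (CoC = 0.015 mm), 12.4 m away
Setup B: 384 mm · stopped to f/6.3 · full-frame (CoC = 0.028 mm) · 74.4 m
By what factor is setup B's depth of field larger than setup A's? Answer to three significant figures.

Setup A: H = 32²/(1.2×0.015) + 32 ≈ 56920.9 mm; DoF = Df − Dn = 15844.7 − 10185.6 ≈ 5659.1 mm.
Setup B: H = 384²/(6.3×0.028) + 384 ≈ 836302.4 mm; DoF = Df − Dn = 81628 − 68348 ≈ 13280 mm.
Ratio = 13280 / 5659.1 ≈ 2.35.

2.35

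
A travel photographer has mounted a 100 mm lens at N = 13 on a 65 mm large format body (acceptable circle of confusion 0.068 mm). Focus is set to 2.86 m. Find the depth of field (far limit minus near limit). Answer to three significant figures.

1.48 m

Hyperfocal distance H = f²/(N·c) + f = 100²/(13 × 0.068) + 100 = 10000/0.884 + 100 ≈ 11412.2 mm ≈ 11.41 m.
Near limit Dn = s·(H − f)/(H + s − 2f) = 2860 × (11412.2 − 100) / (11412.2 + 2860 − 2 × 100) = 2860 × 11312.2 / 14072.2 ≈ 2299.1 mm.
Far limit Df = s·(H − f)/(H − s) = 2860 × (11412.2 − 100) / (11412.2 − 2860) = 2860 × 11312.2 / 8552.2 ≈ 3783.0 mm.
Depth of field = Df − Dn = 3783.0 − 2299.1 ≈ 1483.9 mm ≈ 1.48 m.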